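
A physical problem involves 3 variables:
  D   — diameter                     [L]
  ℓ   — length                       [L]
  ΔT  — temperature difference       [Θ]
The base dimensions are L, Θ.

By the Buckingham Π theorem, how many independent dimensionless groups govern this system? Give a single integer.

1

Dimensional matrix (L×Θ by D×ℓ×ΔT):
  L: [ 1  1  0]
  Θ: [ 0  0  1]
Echelon form has 2 nonzero rows (pivots: D,ΔT)
n=3, r=2 ⇒ 1 dimensionless group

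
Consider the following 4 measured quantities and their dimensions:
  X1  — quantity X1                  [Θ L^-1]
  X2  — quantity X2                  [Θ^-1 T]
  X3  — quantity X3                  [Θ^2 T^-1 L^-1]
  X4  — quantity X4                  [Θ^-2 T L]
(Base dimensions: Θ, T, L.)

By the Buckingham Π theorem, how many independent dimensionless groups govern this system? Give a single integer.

Write exponents as rows Θ,T,L / cols X1,X2,X3,X4:
  Θ: [ 1 -1  2 -2]
  T: [ 0  1 -1  1]
  L: [-1  0 -1  1]
Echelon form has 2 nonzero rows (pivots: X1,X2)
4 vars − rank 2 = 2 Π groups

2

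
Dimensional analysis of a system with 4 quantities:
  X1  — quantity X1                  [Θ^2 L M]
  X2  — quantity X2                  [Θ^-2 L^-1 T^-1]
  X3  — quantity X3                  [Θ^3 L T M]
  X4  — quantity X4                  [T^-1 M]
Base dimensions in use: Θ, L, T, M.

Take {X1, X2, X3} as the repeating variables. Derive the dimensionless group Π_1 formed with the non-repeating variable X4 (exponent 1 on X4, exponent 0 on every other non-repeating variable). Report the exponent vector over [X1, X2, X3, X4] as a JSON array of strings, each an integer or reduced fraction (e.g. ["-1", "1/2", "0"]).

Write exponents as rows Θ,L,T,M / cols X1,X2,X3,X4:
  Θ: [ 2 -2  3  0]
  L: [ 1 -1  1  0]
  T: [ 0 -1  1 -1]
  M: [ 1  0  1  1]
Echelon form has 3 nonzero rows (pivots: X1,X2,X3)
Repeat: X1,X2,X3; free: X4
RREF:
  r0: [   1    0    0    1]
  r1: [   0    1    0    1]
  r2: [   0    0    1    0]
  r3: [   0    0    0    0]
Fix exponent of X4 at 1; solve each RREF row for its pivot's exponent:
  r0: exp(X1) + (1)·1 = 0 ⇒ exp(X1) = -1
  r1: exp(X2) + (1)·1 = 0 ⇒ exp(X2) = -1
  r2: exp(X3) + (0)·1 = 0 ⇒ exp(X3) = 0
Π_1 = X1^-1 · X2^-1 · X4

["-1", "-1", "0", "1"]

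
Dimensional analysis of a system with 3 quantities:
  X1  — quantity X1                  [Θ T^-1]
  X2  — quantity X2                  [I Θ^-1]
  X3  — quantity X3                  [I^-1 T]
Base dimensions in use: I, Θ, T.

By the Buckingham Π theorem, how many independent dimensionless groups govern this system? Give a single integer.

Exponent matrix [I,Θ,T] × [X1,X2,X3]:
  I: [ 0  1 -1]
  Θ: [ 1 -1  0]
  T: [-1  0  1]
RREF → pivots at {X1,X2} ⇒ r = 2
3 vars − rank 2 = 1 Π group

1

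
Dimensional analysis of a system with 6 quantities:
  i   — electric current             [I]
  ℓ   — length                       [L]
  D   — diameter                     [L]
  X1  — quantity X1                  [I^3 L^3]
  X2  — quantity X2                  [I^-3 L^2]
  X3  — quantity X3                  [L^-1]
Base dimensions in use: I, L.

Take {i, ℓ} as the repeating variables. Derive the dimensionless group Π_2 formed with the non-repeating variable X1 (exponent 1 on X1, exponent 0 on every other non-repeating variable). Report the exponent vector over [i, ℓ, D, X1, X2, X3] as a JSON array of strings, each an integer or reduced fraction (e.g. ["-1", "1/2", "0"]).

["-3", "-3", "0", "1", "0", "0"]

Exponent matrix [I,L] × [i,ℓ,D,X1,X2,X3]:
  I: [ 1  0  0  3 -3  0]
  L: [ 0  1  1  3  2 -1]
Row reduction gives pivot columns i,ℓ; rank = 2
Repeat: i,ℓ; free: D,X1,X2,X3
RREF:
  r0: [   1    0    0    3   -3    0]
  r1: [   0    1    1    3    2   -1]
Fix exponent of X1 at 1, D at 0, X2 at 0, X3 at 0; solve each RREF row for its pivot's exponent:
  r0: exp(i) + (3)·1 = 0 ⇒ exp(i) = -3
  r1: exp(ℓ) + (3)·1 = 0 ⇒ exp(ℓ) = -3
Π_2 = i^-3 · ℓ^-3 · X1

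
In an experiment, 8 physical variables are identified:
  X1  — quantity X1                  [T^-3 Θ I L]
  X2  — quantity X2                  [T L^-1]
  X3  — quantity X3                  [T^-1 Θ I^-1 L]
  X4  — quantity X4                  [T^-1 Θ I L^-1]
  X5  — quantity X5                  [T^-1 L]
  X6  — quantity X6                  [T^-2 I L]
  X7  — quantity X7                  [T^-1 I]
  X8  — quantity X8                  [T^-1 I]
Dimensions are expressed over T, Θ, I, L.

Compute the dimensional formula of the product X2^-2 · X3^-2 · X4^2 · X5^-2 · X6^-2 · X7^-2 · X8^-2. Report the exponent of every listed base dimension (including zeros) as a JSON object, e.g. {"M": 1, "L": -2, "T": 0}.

Write exponents as rows T,Θ,I,L / cols X1,X2,X3,X4,X5,X6,X7,X8:
  T: [-3  1 -1 -1 -1 -2 -1 -1]
  Θ: [ 1  0  1  1  0  0  0  0]
  I: [ 1  0 -1  1  0  1  1  1]
  L: [ 1 -1  1 -1  1  1  0  0]
  [T]: (-2)·1+(-2)·-1+(2)·-1+(-2)·-1+(-2)·-2+(-2)·-1+(-2)·-1 = 8
  [Θ]: (-2)·0+(-2)·1+(2)·1+(-2)·0+(-2)·0+(-2)·0+(-2)·0 = 0
  [I]: (-2)·0+(-2)·-1+(2)·1+(-2)·0+(-2)·1+(-2)·1+(-2)·1 = -2
  [L]: (-2)·-1+(-2)·1+(2)·-1+(-2)·1+(-2)·1+(-2)·0+(-2)·0 = -6
⇒ T^8 I^-2 L^-6

{"T": 8, "Θ": 0, "I": -2, "L": -6}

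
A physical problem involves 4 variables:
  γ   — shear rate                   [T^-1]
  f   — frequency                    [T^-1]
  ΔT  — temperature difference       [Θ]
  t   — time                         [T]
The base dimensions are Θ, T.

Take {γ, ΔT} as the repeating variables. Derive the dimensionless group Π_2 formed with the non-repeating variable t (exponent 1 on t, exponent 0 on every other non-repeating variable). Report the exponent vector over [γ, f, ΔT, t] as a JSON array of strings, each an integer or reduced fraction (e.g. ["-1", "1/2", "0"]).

Write exponents as rows Θ,T / cols γ,f,ΔT,t:
  Θ: [ 0  0  1  0]
  T: [-1 -1  0  1]
Row reduction gives pivot columns γ,ΔT; rank = 2
Repeat: γ,ΔT; free: f,t
RREF:
  r0: [   1    1    0   -1]
  r1: [   0    0    1    0]
Fix exponent of t at 1, f at 0; solve each RREF row for its pivot's exponent:
  r0: exp(γ) + (-1)·1 = 0 ⇒ exp(γ) = 1
  r1: exp(ΔT) + (0)·1 = 0 ⇒ exp(ΔT) = 0
Π_2 = γ · t

["1", "0", "0", "1"]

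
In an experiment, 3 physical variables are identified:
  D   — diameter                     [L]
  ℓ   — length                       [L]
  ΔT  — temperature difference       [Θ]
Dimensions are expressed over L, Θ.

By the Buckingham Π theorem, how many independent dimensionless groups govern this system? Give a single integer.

Write exponents as rows L,Θ / cols D,ℓ,ΔT:
  L: [ 1  1  0]
  Θ: [ 0  0  1]
RREF → pivots at {D,ΔT} ⇒ r = 2
n=3, r=2 ⇒ 1 dimensionless group

1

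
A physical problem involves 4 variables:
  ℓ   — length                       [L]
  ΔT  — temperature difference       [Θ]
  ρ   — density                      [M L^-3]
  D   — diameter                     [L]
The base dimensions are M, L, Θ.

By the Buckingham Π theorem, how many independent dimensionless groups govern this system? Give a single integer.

Dimensional matrix (M×L×Θ by ℓ×ΔT×ρ×D):
  M: [ 0  0  1  0]
  L: [ 1  0 -3  1]
  Θ: [ 0  1  0  0]
RREF → pivots at {ℓ,ΔT,ρ} ⇒ r = 3
n=4, r=3 ⇒ 1 dimensionless group

1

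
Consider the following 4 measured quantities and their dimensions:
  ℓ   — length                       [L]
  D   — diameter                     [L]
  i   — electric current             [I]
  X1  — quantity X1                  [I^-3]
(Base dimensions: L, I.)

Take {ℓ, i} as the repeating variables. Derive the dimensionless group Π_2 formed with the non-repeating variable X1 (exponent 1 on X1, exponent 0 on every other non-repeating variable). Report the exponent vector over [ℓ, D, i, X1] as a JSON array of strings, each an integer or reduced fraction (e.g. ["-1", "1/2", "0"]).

["0", "0", "3", "1"]

Dimensional matrix (L×I by ℓ×D×i×X1):
  L: [ 1  1  0  0]
  I: [ 0  0  1 -3]
RREF → pivots at {ℓ,i} ⇒ r = 2
Pivot set = {ℓ,i}, free = {D,X1}
RREF:
  r0: [   1    1    0    0]
  r1: [   0    0    1   -3]
Fix exponent of X1 at 1, D at 0; solve each RREF row for its pivot's exponent:
  r0: exp(ℓ) + (0)·1 = 0 ⇒ exp(ℓ) = 0
  r1: exp(i) + (-3)·1 = 0 ⇒ exp(i) = 3
Π_2 = i^3 · X1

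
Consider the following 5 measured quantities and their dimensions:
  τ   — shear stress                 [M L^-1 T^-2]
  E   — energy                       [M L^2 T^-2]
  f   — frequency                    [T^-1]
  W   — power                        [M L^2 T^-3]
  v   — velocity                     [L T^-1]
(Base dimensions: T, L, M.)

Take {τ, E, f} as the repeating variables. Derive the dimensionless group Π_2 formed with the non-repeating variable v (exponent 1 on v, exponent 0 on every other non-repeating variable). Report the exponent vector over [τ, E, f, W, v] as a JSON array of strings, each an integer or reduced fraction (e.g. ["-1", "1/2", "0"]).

Write exponents as rows T,L,M / cols τ,E,f,W,v:
  T: [-2 -2 -1 -3 -1]
  L: [-1  2  0  2  1]
  M: [ 1  1  0  1  0]
Row reduction gives pivot columns τ,E,f; rank = 3
Pivot set = {τ,E,f}, free = {W,v}
RREF:
  r0: [   1    0    0    0 -1/3]
  r1: [   0    1    0    1  1/3]
  r2: [   0    0    1    1    1]
Fix exponent of v at 1, W at 0; solve each RREF row for its pivot's exponent:
  r0: exp(τ) + (-1/3)·1 = 0 ⇒ exp(τ) = 1/3
  r1: exp(E) + (1/3)·1 = 0 ⇒ exp(E) = -1/3
  r2: exp(f) + (1)·1 = 0 ⇒ exp(f) = -1
Π_2 = τ^(1/3) · E^(-1/3) · f^-1 · v

["1/3", "-1/3", "-1", "0", "1"]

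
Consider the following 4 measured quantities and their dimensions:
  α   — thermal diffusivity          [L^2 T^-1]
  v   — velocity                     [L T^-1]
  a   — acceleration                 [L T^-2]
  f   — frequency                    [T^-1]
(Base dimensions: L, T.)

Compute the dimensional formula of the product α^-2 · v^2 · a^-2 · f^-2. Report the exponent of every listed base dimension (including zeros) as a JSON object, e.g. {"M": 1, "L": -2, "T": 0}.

{"L": -4, "T": 6}

Write exponents as rows L,T / cols α,v,a,f:
  L: [ 2  1  1  0]
  T: [-1 -1 -2 -1]
  [L]: (-2)·2+(2)·1+(-2)·1+(-2)·0 = -4
  [T]: (-2)·-1+(2)·-1+(-2)·-2+(-2)·-1 = 6
⇒ L^-4 T^6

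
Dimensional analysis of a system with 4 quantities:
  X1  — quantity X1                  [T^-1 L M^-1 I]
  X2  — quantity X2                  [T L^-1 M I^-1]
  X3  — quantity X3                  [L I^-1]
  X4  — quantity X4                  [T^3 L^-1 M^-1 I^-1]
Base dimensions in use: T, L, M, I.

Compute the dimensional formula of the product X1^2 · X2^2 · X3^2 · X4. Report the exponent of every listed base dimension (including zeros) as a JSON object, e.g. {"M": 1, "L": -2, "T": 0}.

Write exponents as rows T,L,M,I / cols X1,X2,X3,X4:
  T: [-1  1  0  3]
  L: [ 1 -1  1 -1]
  M: [-1  1  0 -1]
  I: [ 1 -1 -1 -1]
  [T]: (2)·-1+(2)·1+(2)·0+(1)·3 = 3
  [L]: (2)·1+(2)·-1+(2)·1+(1)·-1 = 1
  [M]: (2)·-1+(2)·1+(2)·0+(1)·-1 = -1
  [I]: (2)·1+(2)·-1+(2)·-1+(1)·-1 = -3
⇒ T^3 L M^-1 I^-3

{"T": 3, "L": 1, "M": -1, "I": -3}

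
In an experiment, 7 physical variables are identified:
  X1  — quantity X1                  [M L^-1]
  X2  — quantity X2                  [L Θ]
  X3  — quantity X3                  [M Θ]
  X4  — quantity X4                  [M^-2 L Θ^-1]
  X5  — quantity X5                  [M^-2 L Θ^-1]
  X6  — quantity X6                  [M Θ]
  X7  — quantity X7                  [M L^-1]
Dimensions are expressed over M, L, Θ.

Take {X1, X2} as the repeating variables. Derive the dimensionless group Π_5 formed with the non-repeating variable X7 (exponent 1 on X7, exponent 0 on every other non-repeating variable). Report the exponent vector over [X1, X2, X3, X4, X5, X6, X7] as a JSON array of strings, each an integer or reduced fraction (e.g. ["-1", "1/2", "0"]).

["-1", "0", "0", "0", "0", "0", "1"]

Dimensional matrix (M×L×Θ by X1×X2×X3×X4×X5×X6×X7):
  M: [ 1  0  1 -2 -2  1  1]
  L: [-1  1  0  1  1  0 -1]
  Θ: [ 0  1  1 -1 -1  1  0]
Row reduction gives pivot columns X1,X2; rank = 2
Pivot set = {X1,X2}, free = {X3,X4,X5,X6,X7}
RREF:
  r0: [   1    0    1   -2   -2    1    1]
  r1: [   0    1    1   -1   -1    1    0]
  r2: [   0    0    0    0    0    0    0]
Fix exponent of X7 at 1, X3 at 0, X4 at 0, X5 at 0, X6 at 0; solve each RREF row for its pivot's exponent:
  r0: exp(X1) + (1)·1 = 0 ⇒ exp(X1) = -1
  r1: exp(X2) + (0)·1 = 0 ⇒ exp(X2) = 0
Π_5 = X1^-1 · X7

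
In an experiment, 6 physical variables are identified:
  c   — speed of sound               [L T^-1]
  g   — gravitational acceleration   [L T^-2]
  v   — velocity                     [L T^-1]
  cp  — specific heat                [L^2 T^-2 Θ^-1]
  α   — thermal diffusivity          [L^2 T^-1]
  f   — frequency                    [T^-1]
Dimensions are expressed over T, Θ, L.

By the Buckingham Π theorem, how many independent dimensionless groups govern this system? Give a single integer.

Dimensional matrix (T×Θ×L by c×g×v×cp×α×f):
  T: [-1 -2 -1 -2 -1 -1]
  Θ: [ 0  0  0 -1  0  0]
  L: [ 1  1  1  2  2  0]
Row reduction gives pivot columns c,g,cp; rank = 3
Π count = n − r = 6 − 3 = 3

3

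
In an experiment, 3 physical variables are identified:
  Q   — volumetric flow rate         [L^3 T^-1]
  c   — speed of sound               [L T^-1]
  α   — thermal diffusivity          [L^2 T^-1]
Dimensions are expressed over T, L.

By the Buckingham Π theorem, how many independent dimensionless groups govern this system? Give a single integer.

1

Dimensional matrix (T×L by Q×c×α):
  T: [-1 -1 -1]
  L: [ 3  1  2]
RREF → pivots at {Q,c} ⇒ r = 2
3 vars − rank 2 = 1 Π group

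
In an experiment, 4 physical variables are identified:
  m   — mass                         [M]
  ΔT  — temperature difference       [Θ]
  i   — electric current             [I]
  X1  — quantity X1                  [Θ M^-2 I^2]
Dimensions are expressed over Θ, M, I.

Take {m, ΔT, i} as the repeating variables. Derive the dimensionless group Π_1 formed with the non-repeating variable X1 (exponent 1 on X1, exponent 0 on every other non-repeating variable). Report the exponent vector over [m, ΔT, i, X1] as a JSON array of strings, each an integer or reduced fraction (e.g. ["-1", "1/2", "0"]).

["2", "-1", "-2", "1"]

Exponent matrix [Θ,M,I] × [m,ΔT,i,X1]:
  Θ: [ 0  1  0  1]
  M: [ 1  0  0 -2]
  I: [ 0  0  1  2]
RREF → pivots at {m,ΔT,i} ⇒ r = 3
Repeat: m,ΔT,i; free: X1
RREF:
  r0: [   1    0    0   -2]
  r1: [   0    1    0    1]
  r2: [   0    0    1    2]
Fix exponent of X1 at 1; solve each RREF row for its pivot's exponent:
  r0: exp(m) + (-2)·1 = 0 ⇒ exp(m) = 2
  r1: exp(ΔT) + (1)·1 = 0 ⇒ exp(ΔT) = -1
  r2: exp(i) + (2)·1 = 0 ⇒ exp(i) = -2
Π_1 = m^2 · ΔT^-1 · i^-2 · X1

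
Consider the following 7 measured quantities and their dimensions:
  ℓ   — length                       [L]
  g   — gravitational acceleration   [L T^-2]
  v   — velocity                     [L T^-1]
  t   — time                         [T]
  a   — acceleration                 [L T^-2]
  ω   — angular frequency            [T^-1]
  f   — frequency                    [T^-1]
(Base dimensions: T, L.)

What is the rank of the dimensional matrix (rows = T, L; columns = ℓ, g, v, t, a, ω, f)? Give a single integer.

Dimensional matrix (T×L by ℓ×g×v×t×a×ω×f):
  T: [ 0 -2 -1  1 -2 -1 -1]
  L: [ 1  1  1  0  1  0  0]
Echelon form has 2 nonzero rows (pivots: ℓ,g)

2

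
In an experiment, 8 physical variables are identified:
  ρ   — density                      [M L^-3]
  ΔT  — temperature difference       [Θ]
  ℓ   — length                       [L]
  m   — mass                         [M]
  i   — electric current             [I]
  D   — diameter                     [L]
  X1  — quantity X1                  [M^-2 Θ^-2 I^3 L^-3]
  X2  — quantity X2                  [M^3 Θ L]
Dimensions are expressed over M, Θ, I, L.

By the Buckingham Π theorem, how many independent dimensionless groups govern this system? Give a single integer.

4

Write exponents as rows M,Θ,I,L / cols ρ,ΔT,ℓ,m,i,D,X1,X2:
  M: [ 1  0  0  1  0  0 -2  3]
  Θ: [ 0  1  0  0  0  0 -2  1]
  I: [ 0  0  0  0  1  0  3  0]
  L: [-3  0  1  0  0  1 -3  1]
RREF → pivots at {ρ,ΔT,ℓ,i} ⇒ r = 4
n=8, r=4 ⇒ 4 dimensionless groups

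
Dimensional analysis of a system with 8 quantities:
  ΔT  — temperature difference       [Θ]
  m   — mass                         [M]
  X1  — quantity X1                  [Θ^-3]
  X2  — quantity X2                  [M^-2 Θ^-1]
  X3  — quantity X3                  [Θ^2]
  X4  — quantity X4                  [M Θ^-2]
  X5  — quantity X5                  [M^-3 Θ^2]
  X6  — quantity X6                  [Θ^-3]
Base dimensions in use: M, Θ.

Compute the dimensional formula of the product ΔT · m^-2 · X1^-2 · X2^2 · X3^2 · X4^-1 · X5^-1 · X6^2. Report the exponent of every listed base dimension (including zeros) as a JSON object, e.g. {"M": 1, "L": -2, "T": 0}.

Dimensional matrix (M×Θ by ΔT×m×X1×X2×X3×X4×X5×X6):
  M: [ 0  1  0 -2  0  1 -3  0]
  Θ: [ 1  0 -3 -1  2 -2  2 -3]
  [M]: (1)·0+(-2)·1+(-2)·0+(2)·-2+(2)·0+(-1)·1+(-1)·-3+(2)·0 = -4
  [Θ]: (1)·1+(-2)·0+(-2)·-3+(2)·-1+(2)·2+(-1)·-2+(-1)·2+(2)·-3 = 3
⇒ M^-4 Θ^3

{"M": -4, "Θ": 3}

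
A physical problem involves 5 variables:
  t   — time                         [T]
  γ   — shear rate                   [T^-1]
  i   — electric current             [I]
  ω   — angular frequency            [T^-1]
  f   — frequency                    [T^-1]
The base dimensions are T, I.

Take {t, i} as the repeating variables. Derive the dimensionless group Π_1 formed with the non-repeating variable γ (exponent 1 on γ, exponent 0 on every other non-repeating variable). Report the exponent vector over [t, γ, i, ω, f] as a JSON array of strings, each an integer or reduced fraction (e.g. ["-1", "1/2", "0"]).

Exponent matrix [T,I] × [t,γ,i,ω,f]:
  T: [ 1 -1  0 -1 -1]
  I: [ 0  0  1  0  0]
Row reduction gives pivot columns t,i; rank = 2
Pivot set = {t,i}, free = {γ,ω,f}
RREF:
  r0: [   1   -1    0   -1   -1]
  r1: [   0    0    1    0    0]
Fix exponent of γ at 1, ω at 0, f at 0; solve each RREF row for its pivot's exponent:
  r0: exp(t) + (-1)·1 = 0 ⇒ exp(t) = 1
  r1: exp(i) + (0)·1 = 0 ⇒ exp(i) = 0
Π_1 = t · γ

["1", "1", "0", "0", "0"]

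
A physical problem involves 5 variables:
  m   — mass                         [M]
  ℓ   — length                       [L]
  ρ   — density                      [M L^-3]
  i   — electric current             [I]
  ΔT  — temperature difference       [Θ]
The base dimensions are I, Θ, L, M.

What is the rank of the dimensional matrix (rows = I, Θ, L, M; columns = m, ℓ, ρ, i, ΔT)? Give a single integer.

4

Write exponents as rows I,Θ,L,M / cols m,ℓ,ρ,i,ΔT:
  I: [ 0  0  0  1  0]
  Θ: [ 0  0  0  0  1]
  L: [ 0  1 -3  0  0]
  M: [ 1  0  1  0  0]
Echelon form has 4 nonzero rows (pivots: m,ℓ,i,ΔT)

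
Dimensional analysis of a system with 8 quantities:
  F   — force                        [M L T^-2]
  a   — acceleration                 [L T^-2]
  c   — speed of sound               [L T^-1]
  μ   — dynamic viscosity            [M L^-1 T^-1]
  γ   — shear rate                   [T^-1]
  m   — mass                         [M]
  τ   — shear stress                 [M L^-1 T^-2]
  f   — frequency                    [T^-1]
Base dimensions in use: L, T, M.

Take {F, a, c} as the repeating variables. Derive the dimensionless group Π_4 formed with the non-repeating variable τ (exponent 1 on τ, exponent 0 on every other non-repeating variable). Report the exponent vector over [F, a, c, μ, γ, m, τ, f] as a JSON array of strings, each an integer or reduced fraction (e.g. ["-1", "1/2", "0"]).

Write exponents as rows L,T,M / cols F,a,c,μ,γ,m,τ,f:
  L: [ 1  1  1 -1  0  0 -1  0]
  T: [-2 -2 -1 -1 -1  0 -2 -1]
  M: [ 1  0  0  1  0  1  1  0]
RREF → pivots at {F,a,c} ⇒ r = 3
Repeat: F,a,c; free: μ,γ,m,τ,f
RREF:
  r0: [   1    0    0    1    0    1    1    0]
  r1: [   0    1    0    1    1   -1    2    1]
  r2: [   0    0    1   -3   -1    0   -4   -1]
Fix exponent of τ at 1, μ at 0, γ at 0, m at 0, f at 0; solve each RREF row for its pivot's exponent:
  r0: exp(F) + (1)·1 = 0 ⇒ exp(F) = -1
  r1: exp(a) + (2)·1 = 0 ⇒ exp(a) = -2
  r2: exp(c) + (-4)·1 = 0 ⇒ exp(c) = 4
Π_4 = F^-1 · a^-2 · c^4 · τ

["-1", "-2", "4", "0", "0", "0", "1", "0"]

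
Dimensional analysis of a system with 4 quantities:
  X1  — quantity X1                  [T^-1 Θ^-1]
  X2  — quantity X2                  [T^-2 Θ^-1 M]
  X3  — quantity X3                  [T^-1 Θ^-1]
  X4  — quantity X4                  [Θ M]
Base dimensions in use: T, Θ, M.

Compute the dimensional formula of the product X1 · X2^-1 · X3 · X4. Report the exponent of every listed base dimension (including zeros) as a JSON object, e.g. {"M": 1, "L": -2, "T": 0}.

{"T": 0, "Θ": 0, "M": 0}

Exponent matrix [T,Θ,M] × [X1,X2,X3,X4]:
  T: [-1 -2 -1  0]
  Θ: [-1 -1 -1  1]
  M: [ 0  1  0  1]
  [T]: (1)·-1+(-1)·-2+(1)·-1+(1)·0 = 0
  [Θ]: (1)·-1+(-1)·-1+(1)·-1+(1)·1 = 0
  [M]: (1)·0+(-1)·1+(1)·0+(1)·1 = 0
⇒ 1 (dimensionless)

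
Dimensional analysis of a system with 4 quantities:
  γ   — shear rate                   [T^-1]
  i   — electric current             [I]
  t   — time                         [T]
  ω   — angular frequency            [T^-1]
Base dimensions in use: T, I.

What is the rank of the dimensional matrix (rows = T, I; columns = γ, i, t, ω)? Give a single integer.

2

Dimensional matrix (T×I by γ×i×t×ω):
  T: [-1  0  1 -1]
  I: [ 0  1  0  0]
Echelon form has 2 nonzero rows (pivots: γ,i)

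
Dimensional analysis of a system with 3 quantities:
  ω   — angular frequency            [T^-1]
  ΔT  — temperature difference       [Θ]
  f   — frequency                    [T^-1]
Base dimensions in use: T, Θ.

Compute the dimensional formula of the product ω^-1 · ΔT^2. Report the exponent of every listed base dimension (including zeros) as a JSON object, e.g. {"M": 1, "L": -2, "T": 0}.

Write exponents as rows T,Θ / cols ω,ΔT,f:
  T: [-1  0 -1]
  Θ: [ 0  1  0]
  [T]: (-1)·-1+(2)·0 = 1
  [Θ]: (-1)·0+(2)·1 = 2
⇒ T Θ^2

{"T": 1, "Θ": 2}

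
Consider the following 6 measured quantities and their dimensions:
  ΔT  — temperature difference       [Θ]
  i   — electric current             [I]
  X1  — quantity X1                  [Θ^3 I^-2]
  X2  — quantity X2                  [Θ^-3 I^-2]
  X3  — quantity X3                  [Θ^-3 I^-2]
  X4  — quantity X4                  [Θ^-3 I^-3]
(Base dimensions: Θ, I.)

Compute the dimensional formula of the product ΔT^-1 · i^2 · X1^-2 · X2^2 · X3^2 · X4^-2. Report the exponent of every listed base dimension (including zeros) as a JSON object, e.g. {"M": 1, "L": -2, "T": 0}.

{"Θ": -13, "I": 4}

Write exponents as rows Θ,I / cols ΔT,i,X1,X2,X3,X4:
  Θ: [ 1  0  3 -3 -3 -3]
  I: [ 0  1 -2 -2 -2 -3]
  [Θ]: (-1)·1+(2)·0+(-2)·3+(2)·-3+(2)·-3+(-2)·-3 = -13
  [I]: (-1)·0+(2)·1+(-2)·-2+(2)·-2+(2)·-2+(-2)·-3 = 4
⇒ Θ^-13 I^4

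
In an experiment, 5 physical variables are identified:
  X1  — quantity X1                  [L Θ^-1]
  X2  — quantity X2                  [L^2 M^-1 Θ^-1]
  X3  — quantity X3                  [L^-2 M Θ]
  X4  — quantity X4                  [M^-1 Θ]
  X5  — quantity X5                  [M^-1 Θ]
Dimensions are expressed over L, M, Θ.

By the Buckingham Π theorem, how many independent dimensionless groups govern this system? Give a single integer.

Dimensional matrix (L×M×Θ by X1×X2×X3×X4×X5):
  L: [ 1  2 -2  0  0]
  M: [ 0 -1  1 -1 -1]
  Θ: [-1 -1  1  1  1]
Row reduction gives pivot columns X1,X2; rank = 2
n=5, r=2 ⇒ 3 dimensionless groups

3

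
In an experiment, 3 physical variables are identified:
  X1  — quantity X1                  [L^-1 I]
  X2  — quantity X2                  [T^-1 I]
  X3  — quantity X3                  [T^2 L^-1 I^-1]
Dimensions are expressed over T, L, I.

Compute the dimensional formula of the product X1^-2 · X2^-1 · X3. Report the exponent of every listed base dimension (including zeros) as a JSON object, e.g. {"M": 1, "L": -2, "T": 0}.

{"T": 3, "L": 1, "I": -4}

Dimensional matrix (T×L×I by X1×X2×X3):
  T: [ 0 -1  2]
  L: [-1  0 -1]
  I: [ 1  1 -1]
  [T]: (-2)·0+(-1)·-1+(1)·2 = 3
  [L]: (-2)·-1+(-1)·0+(1)·-1 = 1
  [I]: (-2)·1+(-1)·1+(1)·-1 = -4
⇒ T^3 L I^-4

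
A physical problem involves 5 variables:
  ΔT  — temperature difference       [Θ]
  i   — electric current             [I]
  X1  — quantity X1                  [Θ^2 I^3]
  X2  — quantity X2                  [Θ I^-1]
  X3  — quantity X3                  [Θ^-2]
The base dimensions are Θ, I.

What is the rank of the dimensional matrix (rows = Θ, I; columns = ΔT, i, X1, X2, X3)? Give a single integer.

2

Write exponents as rows Θ,I / cols ΔT,i,X1,X2,X3:
  Θ: [ 1  0  2  1 -2]
  I: [ 0  1  3 -1  0]
Echelon form has 2 nonzero rows (pivots: ΔT,i)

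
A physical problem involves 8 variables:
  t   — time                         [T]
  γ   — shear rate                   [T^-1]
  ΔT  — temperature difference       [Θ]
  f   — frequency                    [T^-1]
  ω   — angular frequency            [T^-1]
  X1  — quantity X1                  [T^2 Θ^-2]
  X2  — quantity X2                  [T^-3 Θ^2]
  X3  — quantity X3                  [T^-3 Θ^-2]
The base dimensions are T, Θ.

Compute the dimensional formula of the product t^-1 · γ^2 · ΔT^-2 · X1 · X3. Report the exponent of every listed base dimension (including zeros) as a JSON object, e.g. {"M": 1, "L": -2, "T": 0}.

Exponent matrix [T,Θ] × [t,γ,ΔT,f,ω,X1,X2,X3]:
  T: [ 1 -1  0 -1 -1  2 -3 -3]
  Θ: [ 0  0  1  0  0 -2  2 -2]
  [T]: (-1)·1+(2)·-1+(-2)·0+(1)·2+(1)·-3 = -4
  [Θ]: (-1)·0+(2)·0+(-2)·1+(1)·-2+(1)·-2 = -6
⇒ T^-4 Θ^-6

{"T": -4, "Θ": -6}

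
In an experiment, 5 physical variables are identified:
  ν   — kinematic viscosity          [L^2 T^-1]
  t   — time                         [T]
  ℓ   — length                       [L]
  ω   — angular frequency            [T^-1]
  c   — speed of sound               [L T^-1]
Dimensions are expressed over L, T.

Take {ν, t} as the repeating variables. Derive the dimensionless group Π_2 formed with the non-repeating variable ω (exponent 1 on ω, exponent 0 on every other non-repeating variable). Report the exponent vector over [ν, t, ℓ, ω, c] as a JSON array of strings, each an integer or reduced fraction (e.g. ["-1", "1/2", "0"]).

Dimensional matrix (L×T by ν×t×ℓ×ω×c):
  L: [ 2  0  1  0  1]
  T: [-1  1  0 -1 -1]
RREF → pivots at {ν,t} ⇒ r = 2
Repeat: ν,t; free: ℓ,ω,c
RREF:
  r0: [   1    0  1/2    0  1/2]
  r1: [   0    1  1/2   -1 -1/2]
Fix exponent of ω at 1, ℓ at 0, c at 0; solve each RREF row for its pivot's exponent:
  r0: exp(ν) + (0)·1 = 0 ⇒ exp(ν) = 0
  r1: exp(t) + (-1)·1 = 0 ⇒ exp(t) = 1
Π_2 = t · ω

["0", "1", "0", "1", "0"]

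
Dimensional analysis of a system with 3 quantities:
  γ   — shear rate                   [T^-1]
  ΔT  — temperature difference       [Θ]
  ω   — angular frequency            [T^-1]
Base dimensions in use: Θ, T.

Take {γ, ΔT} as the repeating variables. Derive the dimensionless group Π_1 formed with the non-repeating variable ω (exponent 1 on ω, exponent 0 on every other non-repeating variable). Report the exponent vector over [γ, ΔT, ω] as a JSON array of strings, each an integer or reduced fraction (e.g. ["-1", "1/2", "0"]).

["-1", "0", "1"]

Dimensional matrix (Θ×T by γ×ΔT×ω):
  Θ: [ 0  1  0]
  T: [-1  0 -1]
Echelon form has 2 nonzero rows (pivots: γ,ΔT)
Repeat: γ,ΔT; free: ω
RREF:
  r0: [   1    0    1]
  r1: [   0    1    0]
Fix exponent of ω at 1; solve each RREF row for its pivot's exponent:
  r0: exp(γ) + (1)·1 = 0 ⇒ exp(γ) = -1
  r1: exp(ΔT) + (0)·1 = 0 ⇒ exp(ΔT) = 0
Π_1 = γ^-1 · ω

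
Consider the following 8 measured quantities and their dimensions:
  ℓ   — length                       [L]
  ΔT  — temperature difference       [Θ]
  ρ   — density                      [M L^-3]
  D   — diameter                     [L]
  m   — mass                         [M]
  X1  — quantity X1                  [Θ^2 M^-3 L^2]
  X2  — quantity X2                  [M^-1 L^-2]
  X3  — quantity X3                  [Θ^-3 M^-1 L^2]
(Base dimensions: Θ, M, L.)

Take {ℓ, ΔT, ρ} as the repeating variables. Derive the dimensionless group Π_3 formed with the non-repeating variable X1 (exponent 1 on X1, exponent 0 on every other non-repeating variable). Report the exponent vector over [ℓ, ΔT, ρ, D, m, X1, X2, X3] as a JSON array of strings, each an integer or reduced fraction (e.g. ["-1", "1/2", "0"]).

Exponent matrix [Θ,M,L] × [ℓ,ΔT,ρ,D,m,X1,X2,X3]:
  Θ: [ 0  1  0  0  0  2  0 -3]
  M: [ 0  0  1  0  1 -3 -1 -1]
  L: [ 1  0 -3  1  0  2 -2  2]
Row reduction gives pivot columns ℓ,ΔT,ρ; rank = 3
Repeat: ℓ,ΔT,ρ; free: D,m,X1,X2,X3
RREF:
  r0: [   1    0    0    1    3   -7   -5   -1]
  r1: [   0    1    0    0    0    2    0   -3]
  r2: [   0    0    1    0    1   -3   -1   -1]
Fix exponent of X1 at 1, D at 0, m at 0, X2 at 0, X3 at 0; solve each RREF row for its pivot's exponent:
  r0: exp(ℓ) + (-7)·1 = 0 ⇒ exp(ℓ) = 7
  r1: exp(ΔT) + (2)·1 = 0 ⇒ exp(ΔT) = -2
  r2: exp(ρ) + (-3)·1 = 0 ⇒ exp(ρ) = 3
Π_3 = ℓ^7 · ΔT^-2 · ρ^3 · X1

["7", "-2", "3", "0", "0", "1", "0", "0"]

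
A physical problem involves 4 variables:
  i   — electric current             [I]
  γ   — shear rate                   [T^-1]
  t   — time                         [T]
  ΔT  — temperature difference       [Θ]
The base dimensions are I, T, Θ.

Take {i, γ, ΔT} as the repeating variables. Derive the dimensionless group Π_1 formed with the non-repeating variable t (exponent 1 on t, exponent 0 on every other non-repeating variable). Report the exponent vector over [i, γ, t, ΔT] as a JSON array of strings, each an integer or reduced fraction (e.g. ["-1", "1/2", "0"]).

Exponent matrix [I,T,Θ] × [i,γ,t,ΔT]:
  I: [ 1  0  0  0]
  T: [ 0 -1  1  0]
  Θ: [ 0  0  0  1]
Row reduction gives pivot columns i,γ,ΔT; rank = 3
Repeat: i,γ,ΔT; free: t
RREF:
  r0: [   1    0    0    0]
  r1: [   0    1   -1    0]
  r2: [   0    0    0    1]
Fix exponent of t at 1; solve each RREF row for its pivot's exponent:
  r0: exp(i) + (0)·1 = 0 ⇒ exp(i) = 0
  r1: exp(γ) + (-1)·1 = 0 ⇒ exp(γ) = 1
  r2: exp(ΔT) + (0)·1 = 0 ⇒ exp(ΔT) = 0
Π_1 = γ · t

["0", "1", "1", "0"]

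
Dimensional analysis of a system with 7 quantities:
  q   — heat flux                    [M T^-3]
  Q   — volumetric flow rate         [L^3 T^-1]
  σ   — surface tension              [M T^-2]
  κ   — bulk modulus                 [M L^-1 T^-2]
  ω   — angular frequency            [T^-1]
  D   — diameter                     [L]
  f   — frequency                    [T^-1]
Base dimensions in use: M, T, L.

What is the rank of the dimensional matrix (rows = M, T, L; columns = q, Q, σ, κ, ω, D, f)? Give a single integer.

Dimensional matrix (M×T×L by q×Q×σ×κ×ω×D×f):
  M: [ 1  0  1  1  0  0  0]
  T: [-3 -1 -2 -2 -1  0 -1]
  L: [ 0  3  0 -1  0  1  0]
Row reduction gives pivot columns q,Q,σ; rank = 3

3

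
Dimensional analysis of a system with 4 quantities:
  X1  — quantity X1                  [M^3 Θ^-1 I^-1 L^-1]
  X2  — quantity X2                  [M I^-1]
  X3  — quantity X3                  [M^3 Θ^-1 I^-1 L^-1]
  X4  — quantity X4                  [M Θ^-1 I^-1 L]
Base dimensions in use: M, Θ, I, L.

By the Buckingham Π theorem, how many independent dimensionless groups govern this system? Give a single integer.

Dimensional matrix (M×Θ×I×L by X1×X2×X3×X4):
  M: [ 3  1  3  1]
  Θ: [-1  0 -1 -1]
  I: [-1 -1 -1 -1]
  L: [-1  0 -1  1]
RREF → pivots at {X1,X2,X4} ⇒ r = 3
4 vars − rank 3 = 1 Π group

1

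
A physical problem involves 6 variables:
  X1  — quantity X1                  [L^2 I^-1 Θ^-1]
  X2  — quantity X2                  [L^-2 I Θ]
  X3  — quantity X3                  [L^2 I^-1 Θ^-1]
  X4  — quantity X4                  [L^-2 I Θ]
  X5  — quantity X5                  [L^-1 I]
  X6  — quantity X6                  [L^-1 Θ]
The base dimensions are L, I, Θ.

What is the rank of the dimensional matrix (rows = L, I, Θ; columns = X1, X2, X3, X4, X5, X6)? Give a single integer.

2

Dimensional matrix (L×I×Θ by X1×X2×X3×X4×X5×X6):
  L: [ 2 -2  2 -2 -1 -1]
  I: [-1  1 -1  1  1  0]
  Θ: [-1  1 -1  1  0  1]
RREF → pivots at {X1,X5} ⇒ r = 2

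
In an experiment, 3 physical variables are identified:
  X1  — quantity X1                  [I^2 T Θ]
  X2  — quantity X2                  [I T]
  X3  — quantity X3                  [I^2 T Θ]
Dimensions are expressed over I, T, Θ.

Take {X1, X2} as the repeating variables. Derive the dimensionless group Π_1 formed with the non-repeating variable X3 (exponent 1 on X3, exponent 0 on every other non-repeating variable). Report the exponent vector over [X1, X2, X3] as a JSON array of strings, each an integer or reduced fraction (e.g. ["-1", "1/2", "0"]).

["-1", "0", "1"]

Dimensional matrix (I×T×Θ by X1×X2×X3):
  I: [ 2  1  2]
  T: [ 1  1  1]
  Θ: [ 1  0  1]
RREF → pivots at {X1,X2} ⇒ r = 2
Pivot set = {X1,X2}, free = {X3}
RREF:
  r0: [   1    0    1]
  r1: [   0    1    0]
  r2: [   0    0    0]
Fix exponent of X3 at 1; solve each RREF row for its pivot's exponent:
  r0: exp(X1) + (1)·1 = 0 ⇒ exp(X1) = -1
  r1: exp(X2) + (0)·1 = 0 ⇒ exp(X2) = 0
Π_1 = X1^-1 · X3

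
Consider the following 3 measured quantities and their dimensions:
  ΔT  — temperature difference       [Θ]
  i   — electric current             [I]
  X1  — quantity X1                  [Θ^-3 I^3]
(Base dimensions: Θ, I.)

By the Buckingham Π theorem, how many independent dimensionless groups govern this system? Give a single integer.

1

Exponent matrix [Θ,I] × [ΔT,i,X1]:
  Θ: [ 1  0 -3]
  I: [ 0  1  3]
Row reduction gives pivot columns ΔT,i; rank = 2
3 vars − rank 2 = 1 Π group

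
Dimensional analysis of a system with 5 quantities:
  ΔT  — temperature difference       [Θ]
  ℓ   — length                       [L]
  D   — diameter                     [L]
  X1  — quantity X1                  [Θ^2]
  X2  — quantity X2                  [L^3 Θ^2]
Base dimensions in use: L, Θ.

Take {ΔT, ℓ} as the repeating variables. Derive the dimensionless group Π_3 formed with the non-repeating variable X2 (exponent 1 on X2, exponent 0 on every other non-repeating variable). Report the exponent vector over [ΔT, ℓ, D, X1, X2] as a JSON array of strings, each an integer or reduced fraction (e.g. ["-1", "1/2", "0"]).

["-2", "-3", "0", "0", "1"]

Exponent matrix [L,Θ] × [ΔT,ℓ,D,X1,X2]:
  L: [ 0  1  1  0  3]
  Θ: [ 1  0  0  2  2]
RREF → pivots at {ΔT,ℓ} ⇒ r = 2
Pivot set = {ΔT,ℓ}, free = {D,X1,X2}
RREF:
  r0: [   1    0    0    2    2]
  r1: [   0    1    1    0    3]
Fix exponent of X2 at 1, D at 0, X1 at 0; solve each RREF row for its pivot's exponent:
  r0: exp(ΔT) + (2)·1 = 0 ⇒ exp(ΔT) = -2
  r1: exp(ℓ) + (3)·1 = 0 ⇒ exp(ℓ) = -3
Π_3 = ΔT^-2 · ℓ^-3 · X2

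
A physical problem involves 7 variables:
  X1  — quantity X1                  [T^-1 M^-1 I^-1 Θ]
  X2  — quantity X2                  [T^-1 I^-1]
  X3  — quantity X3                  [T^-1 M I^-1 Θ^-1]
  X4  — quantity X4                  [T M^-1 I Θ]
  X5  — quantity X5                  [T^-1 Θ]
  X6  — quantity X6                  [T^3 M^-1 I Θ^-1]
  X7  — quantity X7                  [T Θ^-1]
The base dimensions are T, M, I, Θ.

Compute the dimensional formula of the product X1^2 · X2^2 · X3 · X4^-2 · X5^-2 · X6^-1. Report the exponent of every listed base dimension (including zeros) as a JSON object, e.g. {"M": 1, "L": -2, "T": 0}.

{"T": -8, "M": 2, "I": -8, "Θ": -2}

Exponent matrix [T,M,I,Θ] × [X1,X2,X3,X4,X5,X6,X7]:
  T: [-1 -1 -1  1 -1  3  1]
  M: [-1  0  1 -1  0 -1  0]
  I: [-1 -1 -1  1  0  1  0]
  Θ: [ 1  0 -1  1  1 -1 -1]
  [T]: (2)·-1+(2)·-1+(1)·-1+(-2)·1+(-2)·-1+(-1)·3 = -8
  [M]: (2)·-1+(2)·0+(1)·1+(-2)·-1+(-2)·0+(-1)·-1 = 2
  [I]: (2)·-1+(2)·-1+(1)·-1+(-2)·1+(-2)·0+(-1)·1 = -8
  [Θ]: (2)·1+(2)·0+(1)·-1+(-2)·1+(-2)·1+(-1)·-1 = -2
⇒ T^-8 M^2 I^-8 Θ^-2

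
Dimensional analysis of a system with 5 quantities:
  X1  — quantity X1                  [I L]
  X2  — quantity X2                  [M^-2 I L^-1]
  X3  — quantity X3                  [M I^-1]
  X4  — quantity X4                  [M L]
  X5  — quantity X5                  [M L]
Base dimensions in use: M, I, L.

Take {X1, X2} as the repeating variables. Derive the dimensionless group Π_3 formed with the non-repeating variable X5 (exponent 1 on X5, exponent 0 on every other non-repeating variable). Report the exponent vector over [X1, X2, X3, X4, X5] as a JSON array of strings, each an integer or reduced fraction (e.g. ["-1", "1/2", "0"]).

["-1/2", "1/2", "0", "0", "1"]

Dimensional matrix (M×I×L by X1×X2×X3×X4×X5):
  M: [ 0 -2  1  1  1]
  I: [ 1  1 -1  0  0]
  L: [ 1 -1  0  1  1]
Row reduction gives pivot columns X1,X2; rank = 2
Pivot set = {X1,X2}, free = {X3,X4,X5}
RREF:
  r0: [   1    0 -1/2  1/2  1/2]
  r1: [   0    1 -1/2 -1/2 -1/2]
  r2: [   0    0    0    0    0]
Fix exponent of X5 at 1, X3 at 0, X4 at 0; solve each RREF row for its pivot's exponent:
  r0: exp(X1) + (1/2)·1 = 0 ⇒ exp(X1) = -1/2
  r1: exp(X2) + (-1/2)·1 = 0 ⇒ exp(X2) = 1/2
Π_3 = X1^(-1/2) · X2^(1/2) · X5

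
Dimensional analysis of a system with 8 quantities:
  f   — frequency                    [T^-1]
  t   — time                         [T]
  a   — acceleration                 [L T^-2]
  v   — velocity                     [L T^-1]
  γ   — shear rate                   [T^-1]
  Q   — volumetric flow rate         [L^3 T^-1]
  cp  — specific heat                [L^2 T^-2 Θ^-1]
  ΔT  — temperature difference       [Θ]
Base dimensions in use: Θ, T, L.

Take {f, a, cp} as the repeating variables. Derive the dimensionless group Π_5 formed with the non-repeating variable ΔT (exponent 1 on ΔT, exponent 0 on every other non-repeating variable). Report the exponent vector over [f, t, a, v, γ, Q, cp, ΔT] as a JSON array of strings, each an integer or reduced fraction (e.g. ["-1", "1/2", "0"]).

["2", "0", "-2", "0", "0", "0", "1", "1"]

Exponent matrix [Θ,T,L] × [f,t,a,v,γ,Q,cp,ΔT]:
  Θ: [ 0  0  0  0  0  0 -1  1]
  T: [-1  1 -2 -1 -1 -1 -2  0]
  L: [ 0  0  1  1  0  3  2  0]
Row reduction gives pivot columns f,a,cp; rank = 3
Repeat: f,a,cp; free: t,v,γ,Q,ΔT
RREF:
  r0: [   1   -1    0   -1    1   -5    0   -2]
  r1: [   0    0    1    1    0    3    0    2]
  r2: [   0    0    0    0    0    0    1   -1]
Fix exponent of ΔT at 1, t at 0, v at 0, γ at 0, Q at 0; solve each RREF row for its pivot's exponent:
  r0: exp(f) + (-2)·1 = 0 ⇒ exp(f) = 2
  r1: exp(a) + (2)·1 = 0 ⇒ exp(a) = -2
  r2: exp(cp) + (-1)·1 = 0 ⇒ exp(cp) = 1
Π_5 = f^2 · a^-2 · cp · ΔT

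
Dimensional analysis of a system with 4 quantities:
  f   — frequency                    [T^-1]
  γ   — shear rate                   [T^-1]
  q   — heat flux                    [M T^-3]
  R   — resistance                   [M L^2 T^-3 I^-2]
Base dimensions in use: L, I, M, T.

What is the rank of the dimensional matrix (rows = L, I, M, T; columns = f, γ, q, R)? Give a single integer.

Exponent matrix [L,I,M,T] × [f,γ,q,R]:
  L: [ 0  0  0  2]
  I: [ 0  0  0 -2]
  M: [ 0  0  1  1]
  T: [-1 -1 -3 -3]
RREF → pivots at {f,q,R} ⇒ r = 3

3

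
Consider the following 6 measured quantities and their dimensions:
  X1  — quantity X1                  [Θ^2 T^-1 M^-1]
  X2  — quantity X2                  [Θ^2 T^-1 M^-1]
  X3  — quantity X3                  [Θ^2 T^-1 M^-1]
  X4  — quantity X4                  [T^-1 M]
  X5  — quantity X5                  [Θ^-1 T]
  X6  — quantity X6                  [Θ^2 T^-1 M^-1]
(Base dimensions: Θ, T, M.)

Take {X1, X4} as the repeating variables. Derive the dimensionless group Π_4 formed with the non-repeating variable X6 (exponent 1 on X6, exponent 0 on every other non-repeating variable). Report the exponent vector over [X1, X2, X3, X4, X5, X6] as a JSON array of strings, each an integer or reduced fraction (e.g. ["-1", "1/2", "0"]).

Write exponents as rows Θ,T,M / cols X1,X2,X3,X4,X5,X6:
  Θ: [ 2  2  2  0 -1  2]
  T: [-1 -1 -1 -1  1 -1]
  M: [-1 -1 -1  1  0 -1]
Echelon form has 2 nonzero rows (pivots: X1,X4)
Repeat: X1,X4; free: X2,X3,X5,X6
RREF:
  r0: [   1    1    1    0 -1/2    1]
  r1: [   0    0    0    1 -1/2    0]
  r2: [   0    0    0    0    0    0]
Fix exponent of X6 at 1, X2 at 0, X3 at 0, X5 at 0; solve each RREF row for its pivot's exponent:
  r0: exp(X1) + (1)·1 = 0 ⇒ exp(X1) = -1
  r1: exp(X4) + (0)·1 = 0 ⇒ exp(X4) = 0
Π_4 = X1^-1 · X6

["-1", "0", "0", "0", "0", "1"]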